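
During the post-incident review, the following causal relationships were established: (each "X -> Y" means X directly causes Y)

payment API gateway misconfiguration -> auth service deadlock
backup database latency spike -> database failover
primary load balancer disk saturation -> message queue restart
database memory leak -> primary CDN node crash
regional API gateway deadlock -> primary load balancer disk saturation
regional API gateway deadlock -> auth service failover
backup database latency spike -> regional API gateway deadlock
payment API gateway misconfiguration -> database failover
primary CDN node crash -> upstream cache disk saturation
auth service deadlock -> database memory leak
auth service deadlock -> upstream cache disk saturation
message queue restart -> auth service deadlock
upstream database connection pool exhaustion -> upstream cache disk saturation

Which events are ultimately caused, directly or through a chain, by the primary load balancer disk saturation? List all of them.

Direct effects: the message queue restart.
2 steps out: the auth service deadlock.
3 steps out: the database memory leak, the upstream cache disk saturation.
4 steps out: the primary CDN node crash.
Not reachable from it: the backup database latency spike, the payment API gateway misconfiguration, the regional API gateway deadlock, the upstream database connection pool exhaustion, the auth service failover, the database failover.

the auth service deadlock, the database memory leak, the message queue restart, the primary CDN node crash, the upstream cache disk saturation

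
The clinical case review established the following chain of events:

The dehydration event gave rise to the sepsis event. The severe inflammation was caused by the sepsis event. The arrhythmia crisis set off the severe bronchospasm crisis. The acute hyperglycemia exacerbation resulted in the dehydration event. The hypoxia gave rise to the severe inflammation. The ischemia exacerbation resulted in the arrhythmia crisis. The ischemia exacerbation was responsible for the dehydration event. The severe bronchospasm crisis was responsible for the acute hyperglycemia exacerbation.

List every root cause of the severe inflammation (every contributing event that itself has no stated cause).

the hypoxia, the ischemia exacerbation

Tracing upstream from the severe inflammation: the severe inflammation ← the sepsis event ← the dehydration event ← the ischemia exacerbation.
A separate upstream branch: the severe inflammation ← the hypoxia.
Each of those chain origins has no stated cause.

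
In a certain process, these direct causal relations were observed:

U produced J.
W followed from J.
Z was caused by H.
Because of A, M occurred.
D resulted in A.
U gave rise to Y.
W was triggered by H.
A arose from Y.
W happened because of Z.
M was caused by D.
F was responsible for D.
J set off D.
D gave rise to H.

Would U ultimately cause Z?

Yes

There is a causal chain: U → J → D → H → Z.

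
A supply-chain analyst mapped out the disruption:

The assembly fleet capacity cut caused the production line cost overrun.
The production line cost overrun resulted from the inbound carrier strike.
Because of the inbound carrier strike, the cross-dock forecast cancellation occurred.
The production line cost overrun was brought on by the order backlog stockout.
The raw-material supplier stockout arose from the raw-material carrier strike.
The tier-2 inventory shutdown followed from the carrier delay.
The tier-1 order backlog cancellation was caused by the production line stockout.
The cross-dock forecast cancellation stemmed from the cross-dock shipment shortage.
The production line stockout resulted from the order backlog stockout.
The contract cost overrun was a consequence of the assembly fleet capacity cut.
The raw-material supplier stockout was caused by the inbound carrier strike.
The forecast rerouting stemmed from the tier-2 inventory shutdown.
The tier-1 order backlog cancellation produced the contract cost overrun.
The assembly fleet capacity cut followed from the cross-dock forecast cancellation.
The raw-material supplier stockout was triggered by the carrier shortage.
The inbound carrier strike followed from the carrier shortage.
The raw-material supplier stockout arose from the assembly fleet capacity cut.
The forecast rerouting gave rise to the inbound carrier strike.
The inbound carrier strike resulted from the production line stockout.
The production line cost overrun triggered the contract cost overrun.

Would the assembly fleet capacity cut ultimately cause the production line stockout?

The assembly fleet capacity cut leads to the production line cost overrun, the contract cost overrun, the raw-material supplier stockout; the production line stockout is not among them.

No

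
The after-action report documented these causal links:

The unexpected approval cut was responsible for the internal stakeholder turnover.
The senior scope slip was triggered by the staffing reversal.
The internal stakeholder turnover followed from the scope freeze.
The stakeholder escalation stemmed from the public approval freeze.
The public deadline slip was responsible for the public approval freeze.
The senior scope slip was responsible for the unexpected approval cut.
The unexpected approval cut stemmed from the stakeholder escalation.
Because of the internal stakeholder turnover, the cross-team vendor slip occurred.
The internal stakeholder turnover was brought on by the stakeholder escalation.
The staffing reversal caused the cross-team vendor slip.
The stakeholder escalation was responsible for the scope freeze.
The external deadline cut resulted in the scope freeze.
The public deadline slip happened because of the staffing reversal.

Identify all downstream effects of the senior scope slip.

Direct effects: the unexpected approval cut.
2 steps out: the internal stakeholder turnover.
3 steps out: the cross-team vendor slip.
Not reachable from it: the staffing reversal, the public deadline slip, the public approval freeze, the external deadline cut, the stakeholder escalation, the scope freeze.

the cross-team vendor slip, the internal stakeholder turnover, the unexpected approval cut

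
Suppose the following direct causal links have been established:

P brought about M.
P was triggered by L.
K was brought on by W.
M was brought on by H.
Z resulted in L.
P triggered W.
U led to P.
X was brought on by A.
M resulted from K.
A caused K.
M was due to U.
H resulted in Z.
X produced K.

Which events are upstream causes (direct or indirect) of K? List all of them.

Immediate causes of K: A, W, X.
Further upstream: H, Z, U, L, P.

A, H, L, P, U, W, X, Z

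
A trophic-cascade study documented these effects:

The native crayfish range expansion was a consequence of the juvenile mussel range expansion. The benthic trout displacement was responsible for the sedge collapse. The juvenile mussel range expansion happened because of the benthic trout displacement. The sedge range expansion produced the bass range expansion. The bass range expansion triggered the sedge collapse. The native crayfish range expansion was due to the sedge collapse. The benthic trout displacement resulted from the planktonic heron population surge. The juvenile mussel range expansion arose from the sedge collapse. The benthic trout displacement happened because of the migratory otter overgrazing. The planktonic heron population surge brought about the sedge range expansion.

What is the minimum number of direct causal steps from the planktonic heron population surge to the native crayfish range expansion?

3

Shortest chain: the planktonic heron population surge → the benthic trout displacement → the sedge collapse → the native crayfish range expansion.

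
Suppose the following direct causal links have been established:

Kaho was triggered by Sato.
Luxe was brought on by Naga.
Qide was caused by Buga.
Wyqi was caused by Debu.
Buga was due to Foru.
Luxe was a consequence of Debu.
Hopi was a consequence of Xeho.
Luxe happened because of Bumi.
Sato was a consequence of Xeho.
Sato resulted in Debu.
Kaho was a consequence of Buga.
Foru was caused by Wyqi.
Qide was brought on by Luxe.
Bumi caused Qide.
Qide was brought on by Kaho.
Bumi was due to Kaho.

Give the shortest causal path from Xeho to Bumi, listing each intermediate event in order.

Xeho → Sato
Sato → Kaho
Kaho → Bumi
Length: 3 steps.

Xeho → Sato → Kaho → Bumi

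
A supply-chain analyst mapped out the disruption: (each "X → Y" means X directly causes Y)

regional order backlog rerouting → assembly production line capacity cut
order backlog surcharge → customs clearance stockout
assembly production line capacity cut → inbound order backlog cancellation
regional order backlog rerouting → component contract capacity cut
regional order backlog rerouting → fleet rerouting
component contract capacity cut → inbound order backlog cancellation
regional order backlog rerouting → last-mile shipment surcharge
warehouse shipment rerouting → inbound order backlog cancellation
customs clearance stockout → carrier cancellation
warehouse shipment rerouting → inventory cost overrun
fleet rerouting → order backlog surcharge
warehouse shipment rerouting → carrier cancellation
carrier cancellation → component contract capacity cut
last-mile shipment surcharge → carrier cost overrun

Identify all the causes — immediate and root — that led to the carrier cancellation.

Immediate causes of the carrier cancellation: the warehouse shipment rerouting, the customs clearance stockout.
Further upstream: the regional order backlog rerouting, the fleet rerouting, the order backlog surcharge.

the customs clearance stockout, the fleet rerouting, the order backlog surcharge, the regional order backlog rerouting, the warehouse shipment rerouting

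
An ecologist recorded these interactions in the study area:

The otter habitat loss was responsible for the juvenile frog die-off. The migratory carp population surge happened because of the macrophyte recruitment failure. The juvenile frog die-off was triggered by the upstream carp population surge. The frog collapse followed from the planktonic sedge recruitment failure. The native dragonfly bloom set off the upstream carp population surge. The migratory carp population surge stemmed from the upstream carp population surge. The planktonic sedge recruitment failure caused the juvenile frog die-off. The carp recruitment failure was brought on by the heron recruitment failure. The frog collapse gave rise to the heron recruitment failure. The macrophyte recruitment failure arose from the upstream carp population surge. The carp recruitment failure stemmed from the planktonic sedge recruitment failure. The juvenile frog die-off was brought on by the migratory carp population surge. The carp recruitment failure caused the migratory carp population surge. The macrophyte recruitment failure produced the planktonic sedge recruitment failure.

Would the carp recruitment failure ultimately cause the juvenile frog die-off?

Yes

There is a causal chain: the carp recruitment failure → the migratory carp population surge → the juvenile frog die-off.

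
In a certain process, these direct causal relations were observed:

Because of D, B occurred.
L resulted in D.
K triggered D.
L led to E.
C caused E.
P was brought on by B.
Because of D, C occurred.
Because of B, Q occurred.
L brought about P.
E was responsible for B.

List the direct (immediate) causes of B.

Upstream contributors include L, C, K, but only D, E feed directly into B.

D, E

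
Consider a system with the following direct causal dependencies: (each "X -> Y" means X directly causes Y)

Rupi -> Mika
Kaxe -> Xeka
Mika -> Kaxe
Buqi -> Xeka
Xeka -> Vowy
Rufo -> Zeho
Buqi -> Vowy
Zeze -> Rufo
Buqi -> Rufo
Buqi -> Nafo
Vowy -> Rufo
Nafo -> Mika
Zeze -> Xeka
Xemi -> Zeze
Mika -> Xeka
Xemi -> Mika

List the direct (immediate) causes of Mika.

Upstream contributors include Buqi, but only Nafo, Rupi, Xemi feed directly into Mika.

Nafo, Rupi, Xemi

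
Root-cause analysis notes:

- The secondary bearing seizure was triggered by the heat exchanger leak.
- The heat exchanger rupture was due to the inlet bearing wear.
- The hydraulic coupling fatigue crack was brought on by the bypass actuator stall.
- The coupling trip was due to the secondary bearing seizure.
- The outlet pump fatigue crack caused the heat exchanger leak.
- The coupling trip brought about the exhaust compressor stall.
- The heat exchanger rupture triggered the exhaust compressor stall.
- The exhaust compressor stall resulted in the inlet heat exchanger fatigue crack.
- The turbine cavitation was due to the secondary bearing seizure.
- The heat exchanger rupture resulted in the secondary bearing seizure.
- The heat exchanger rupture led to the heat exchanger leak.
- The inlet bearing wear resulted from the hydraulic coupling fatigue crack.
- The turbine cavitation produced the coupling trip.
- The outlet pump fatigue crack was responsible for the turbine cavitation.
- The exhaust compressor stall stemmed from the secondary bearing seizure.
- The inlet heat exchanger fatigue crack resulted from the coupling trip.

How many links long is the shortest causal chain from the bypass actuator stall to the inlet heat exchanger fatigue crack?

Shortest chain: the bypass actuator stall → the hydraulic coupling fatigue crack → the inlet bearing wear → the heat exchanger rupture → the exhaust compressor stall → the inlet heat exchanger fatigue crack.

5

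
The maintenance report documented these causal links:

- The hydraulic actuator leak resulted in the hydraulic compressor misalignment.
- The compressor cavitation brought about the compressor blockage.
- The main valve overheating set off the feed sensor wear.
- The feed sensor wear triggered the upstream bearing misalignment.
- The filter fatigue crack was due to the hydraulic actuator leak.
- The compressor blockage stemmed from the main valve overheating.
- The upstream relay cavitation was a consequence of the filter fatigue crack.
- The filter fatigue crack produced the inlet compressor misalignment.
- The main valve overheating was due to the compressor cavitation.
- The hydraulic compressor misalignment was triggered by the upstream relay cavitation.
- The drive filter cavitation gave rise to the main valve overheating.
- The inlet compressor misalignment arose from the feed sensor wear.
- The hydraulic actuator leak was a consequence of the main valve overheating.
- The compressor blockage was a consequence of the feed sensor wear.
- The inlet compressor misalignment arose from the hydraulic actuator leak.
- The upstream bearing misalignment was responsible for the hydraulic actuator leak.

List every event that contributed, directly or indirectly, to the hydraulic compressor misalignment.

the compressor cavitation, the drive filter cavitation, the feed sensor wear, the filter fatigue crack, the hydraulic actuator leak, the main valve overheating, the upstream bearing misalignment, the upstream relay cavitation

Immediate causes of the hydraulic compressor misalignment: the hydraulic actuator leak, the upstream relay cavitation.
Further upstream: the drive filter cavitation, the compressor cavitation, the main valve overheating, the feed sensor wear, the upstream bearing misalignment, the filter fatigue crack.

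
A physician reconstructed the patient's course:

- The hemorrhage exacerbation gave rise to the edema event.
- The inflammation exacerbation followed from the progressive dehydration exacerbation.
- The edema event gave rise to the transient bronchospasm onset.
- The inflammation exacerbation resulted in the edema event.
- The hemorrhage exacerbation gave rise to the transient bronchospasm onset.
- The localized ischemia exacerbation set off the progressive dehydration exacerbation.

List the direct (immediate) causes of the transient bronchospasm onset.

the edema event, the hemorrhage exacerbation

Upstream contributors include the localized ischemia exacerbation, the progressive dehydration exacerbation, the inflammation exacerbation, but only the edema event, the hemorrhage exacerbation feed directly into the transient bronchospasm onset.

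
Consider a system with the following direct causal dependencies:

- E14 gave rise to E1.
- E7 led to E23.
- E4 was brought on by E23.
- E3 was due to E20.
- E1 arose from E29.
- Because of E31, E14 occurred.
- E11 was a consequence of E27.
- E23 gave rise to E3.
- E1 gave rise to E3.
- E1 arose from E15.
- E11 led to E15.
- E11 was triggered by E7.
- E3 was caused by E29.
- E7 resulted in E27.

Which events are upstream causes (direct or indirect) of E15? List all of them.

E11, E27, E7

Immediate cause of E15: E11.
Further upstream: E7, E27.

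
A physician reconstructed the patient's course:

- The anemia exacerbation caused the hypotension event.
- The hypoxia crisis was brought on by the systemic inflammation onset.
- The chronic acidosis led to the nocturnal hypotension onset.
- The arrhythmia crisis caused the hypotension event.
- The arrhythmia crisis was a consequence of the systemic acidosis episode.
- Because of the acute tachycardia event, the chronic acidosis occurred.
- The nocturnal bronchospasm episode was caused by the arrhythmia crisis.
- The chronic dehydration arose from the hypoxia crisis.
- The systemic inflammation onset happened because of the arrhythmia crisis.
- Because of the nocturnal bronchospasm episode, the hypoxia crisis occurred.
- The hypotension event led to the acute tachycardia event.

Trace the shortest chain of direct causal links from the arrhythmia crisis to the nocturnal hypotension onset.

the arrhythmia crisis → the hypotension event
the hypotension event → the acute tachycardia event
the acute tachycardia event → the chronic acidosis
the chronic acidosis → the nocturnal hypotension onset
Length: 4 steps.

the arrhythmia crisis → the hypotension event → the acute tachycardia event → the chronic acidosis → the nocturnal hypotension onset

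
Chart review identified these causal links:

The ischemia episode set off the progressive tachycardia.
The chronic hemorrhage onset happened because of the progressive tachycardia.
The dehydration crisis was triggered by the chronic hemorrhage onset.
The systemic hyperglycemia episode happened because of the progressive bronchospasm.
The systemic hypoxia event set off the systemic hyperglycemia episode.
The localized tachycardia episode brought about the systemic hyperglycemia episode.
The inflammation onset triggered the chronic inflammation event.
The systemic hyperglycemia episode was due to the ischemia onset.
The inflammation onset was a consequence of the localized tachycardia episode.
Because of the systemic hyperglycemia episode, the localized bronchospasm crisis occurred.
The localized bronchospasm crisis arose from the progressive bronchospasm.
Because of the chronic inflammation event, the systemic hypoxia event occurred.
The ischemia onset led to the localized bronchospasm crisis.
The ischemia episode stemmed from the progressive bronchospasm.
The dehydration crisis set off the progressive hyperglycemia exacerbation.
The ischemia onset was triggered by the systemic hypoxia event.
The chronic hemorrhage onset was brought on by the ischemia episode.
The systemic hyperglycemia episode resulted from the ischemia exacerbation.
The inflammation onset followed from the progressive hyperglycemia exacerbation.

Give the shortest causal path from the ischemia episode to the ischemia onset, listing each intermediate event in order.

the ischemia episode → the chronic hemorrhage onset → the dehydration crisis → the progressive hyperglycemia exacerbation → the inflammation onset → the chronic inflammation event → the systemic hypoxia event → the ischemia onset

the ischemia episode → the chronic hemorrhage onset
the chronic hemorrhage onset → the dehydration crisis
the dehydration crisis → the progressive hyperglycemia exacerbation
the progressive hyperglycemia exacerbation → the inflammation onset
the inflammation onset → the chronic inflammation event
the chronic inflammation event → the systemic hypoxia event
the systemic hypoxia event → the ischemia onset
Length: 7 steps.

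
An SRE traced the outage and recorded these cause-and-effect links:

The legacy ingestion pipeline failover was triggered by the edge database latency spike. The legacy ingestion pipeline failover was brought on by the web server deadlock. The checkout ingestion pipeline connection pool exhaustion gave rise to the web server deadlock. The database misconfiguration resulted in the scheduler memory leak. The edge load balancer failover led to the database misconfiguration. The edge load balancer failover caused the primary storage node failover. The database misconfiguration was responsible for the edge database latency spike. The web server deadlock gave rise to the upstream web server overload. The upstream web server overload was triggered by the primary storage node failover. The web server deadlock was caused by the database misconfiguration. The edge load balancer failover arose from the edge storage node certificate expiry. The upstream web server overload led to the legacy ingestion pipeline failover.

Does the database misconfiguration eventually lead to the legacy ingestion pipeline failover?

Yes

There is a causal chain: the database misconfiguration → the web server deadlock → the legacy ingestion pipeline failover.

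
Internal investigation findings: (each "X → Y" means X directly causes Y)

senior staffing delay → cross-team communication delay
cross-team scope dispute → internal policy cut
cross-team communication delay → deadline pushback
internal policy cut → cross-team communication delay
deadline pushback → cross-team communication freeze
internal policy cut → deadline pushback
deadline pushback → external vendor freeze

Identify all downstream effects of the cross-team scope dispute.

the cross-team communication delay, the cross-team communication freeze, the deadline pushback, the external vendor freeze, the internal policy cut

Direct effects: the internal policy cut.
2 steps out: the cross-team communication delay, the deadline pushback.
3 steps out: the external vendor freeze, the cross-team communication freeze.
Not reachable from it: the senior staffing delay.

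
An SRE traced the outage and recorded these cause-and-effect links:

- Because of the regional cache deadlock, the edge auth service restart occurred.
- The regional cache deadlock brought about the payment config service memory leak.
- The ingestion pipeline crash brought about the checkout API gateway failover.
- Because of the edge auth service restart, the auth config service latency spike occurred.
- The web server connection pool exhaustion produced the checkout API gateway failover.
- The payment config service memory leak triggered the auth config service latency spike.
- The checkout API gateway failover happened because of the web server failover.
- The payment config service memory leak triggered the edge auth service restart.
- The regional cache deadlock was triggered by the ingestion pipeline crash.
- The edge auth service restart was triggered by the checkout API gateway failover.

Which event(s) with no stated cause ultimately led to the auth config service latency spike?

the ingestion pipeline crash, the web server connection pool exhaustion, the web server failover

Tracing upstream from the auth config service latency spike: the auth config service latency spike ← the edge auth service restart ← the checkout API gateway failover ← the web server failover.
A separate upstream branch: the auth config service latency spike ← the edge auth service restart ← the checkout API gateway failover ← the web server connection pool exhaustion.
A separate upstream branch: the auth config service latency spike ← the payment config service memory leak ← the regional cache deadlock ← the ingestion pipeline crash.
Each of those chain origins has no stated cause.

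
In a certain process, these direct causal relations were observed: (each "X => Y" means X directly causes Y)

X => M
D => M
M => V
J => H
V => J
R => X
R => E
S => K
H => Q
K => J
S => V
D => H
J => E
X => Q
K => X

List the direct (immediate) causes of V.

M, S

Upstream contributors include D, K, R, X, but only M, S feed directly into V.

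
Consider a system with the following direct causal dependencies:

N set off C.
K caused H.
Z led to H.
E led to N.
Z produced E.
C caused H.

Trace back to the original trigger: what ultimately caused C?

Tracing upstream from C: C ← N ← E ← Z.
Z has no stated cause, so it is the root.

Z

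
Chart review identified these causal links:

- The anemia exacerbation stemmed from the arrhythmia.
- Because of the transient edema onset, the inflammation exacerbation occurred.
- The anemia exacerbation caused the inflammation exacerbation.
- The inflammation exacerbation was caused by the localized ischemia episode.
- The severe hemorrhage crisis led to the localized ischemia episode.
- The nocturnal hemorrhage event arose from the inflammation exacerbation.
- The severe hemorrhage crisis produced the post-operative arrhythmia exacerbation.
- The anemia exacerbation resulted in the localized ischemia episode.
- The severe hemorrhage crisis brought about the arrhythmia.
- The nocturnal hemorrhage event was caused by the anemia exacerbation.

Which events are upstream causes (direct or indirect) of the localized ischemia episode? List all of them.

the anemia exacerbation, the arrhythmia, the severe hemorrhage crisis

Immediate causes of the localized ischemia episode: the severe hemorrhage crisis, the anemia exacerbation.
Further upstream: the arrhythmia.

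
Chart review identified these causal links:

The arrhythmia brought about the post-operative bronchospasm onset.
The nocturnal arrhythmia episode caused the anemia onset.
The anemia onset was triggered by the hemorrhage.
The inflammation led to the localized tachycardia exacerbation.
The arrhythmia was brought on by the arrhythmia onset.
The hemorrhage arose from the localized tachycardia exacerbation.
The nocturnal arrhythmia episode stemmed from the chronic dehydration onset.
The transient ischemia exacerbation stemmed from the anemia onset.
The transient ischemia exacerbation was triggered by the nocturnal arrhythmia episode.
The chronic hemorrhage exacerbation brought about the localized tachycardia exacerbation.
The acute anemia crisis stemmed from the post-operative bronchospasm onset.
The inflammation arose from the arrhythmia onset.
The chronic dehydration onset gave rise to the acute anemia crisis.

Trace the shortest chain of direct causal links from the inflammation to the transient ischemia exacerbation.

the inflammation → the localized tachycardia exacerbation → the hemorrhage → the anemia onset → the transient ischemia exacerbation

the inflammation → the localized tachycardia exacerbation
the localized tachycardia exacerbation → the hemorrhage
the hemorrhage → the anemia onset
the anemia onset → the transient ischemia exacerbation
Length: 4 steps.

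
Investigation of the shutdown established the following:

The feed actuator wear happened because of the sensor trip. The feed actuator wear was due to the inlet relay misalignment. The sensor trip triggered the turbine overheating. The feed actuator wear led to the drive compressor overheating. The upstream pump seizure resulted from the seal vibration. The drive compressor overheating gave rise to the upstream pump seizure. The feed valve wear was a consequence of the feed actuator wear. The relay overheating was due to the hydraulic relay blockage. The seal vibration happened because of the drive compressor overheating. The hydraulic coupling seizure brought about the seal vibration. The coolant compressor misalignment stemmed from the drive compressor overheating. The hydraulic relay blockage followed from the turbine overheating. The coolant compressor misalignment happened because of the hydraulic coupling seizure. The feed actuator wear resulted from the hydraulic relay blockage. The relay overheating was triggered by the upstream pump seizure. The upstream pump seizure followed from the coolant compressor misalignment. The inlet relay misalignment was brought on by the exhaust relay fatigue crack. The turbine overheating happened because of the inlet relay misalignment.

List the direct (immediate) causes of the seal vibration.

the drive compressor overheating, the hydraulic coupling seizure

Upstream contributors include the exhaust relay fatigue crack, the inlet relay misalignment, the sensor trip, the turbine overheating, the hydraulic relay blockage, the feed actuator wear, but only the drive compressor overheating, the hydraulic coupling seizure feed directly into the seal vibration.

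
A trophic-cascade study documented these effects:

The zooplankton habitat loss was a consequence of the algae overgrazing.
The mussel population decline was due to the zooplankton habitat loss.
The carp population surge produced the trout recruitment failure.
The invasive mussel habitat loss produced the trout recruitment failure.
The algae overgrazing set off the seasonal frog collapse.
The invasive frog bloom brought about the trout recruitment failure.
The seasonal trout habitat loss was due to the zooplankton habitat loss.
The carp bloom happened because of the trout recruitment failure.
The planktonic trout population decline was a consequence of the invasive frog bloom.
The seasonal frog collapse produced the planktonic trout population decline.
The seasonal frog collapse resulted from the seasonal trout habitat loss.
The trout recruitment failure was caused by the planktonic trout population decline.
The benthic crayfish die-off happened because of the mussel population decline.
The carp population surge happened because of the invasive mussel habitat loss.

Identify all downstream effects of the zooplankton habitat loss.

the benthic crayfish die-off, the carp bloom, the mussel population decline, the planktonic trout population decline, the seasonal frog collapse, the seasonal trout habitat loss, the trout recruitment failure

Direct effects: the seasonal trout habitat loss, the mussel population decline.
2 steps out: the seasonal frog collapse, the benthic crayfish die-off.
3 steps out: the planktonic trout population decline.
4 steps out: the trout recruitment failure.
5 steps out: the carp bloom.
Not reachable from it: the algae overgrazing, the invasive mussel habitat loss, the carp population surge, the invasive frog bloom.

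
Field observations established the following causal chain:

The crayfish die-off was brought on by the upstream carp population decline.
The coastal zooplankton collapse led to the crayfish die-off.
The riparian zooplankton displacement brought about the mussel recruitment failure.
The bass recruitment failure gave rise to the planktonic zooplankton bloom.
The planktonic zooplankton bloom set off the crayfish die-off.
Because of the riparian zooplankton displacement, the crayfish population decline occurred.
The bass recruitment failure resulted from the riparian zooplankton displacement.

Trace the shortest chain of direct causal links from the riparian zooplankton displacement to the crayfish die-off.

the riparian zooplankton displacement → the bass recruitment failure → the planktonic zooplankton bloom → the crayfish die-off

the riparian zooplankton displacement → the bass recruitment failure
the bass recruitment failure → the planktonic zooplankton bloom
the planktonic zooplankton bloom → the crayfish die-off
Length: 3 steps.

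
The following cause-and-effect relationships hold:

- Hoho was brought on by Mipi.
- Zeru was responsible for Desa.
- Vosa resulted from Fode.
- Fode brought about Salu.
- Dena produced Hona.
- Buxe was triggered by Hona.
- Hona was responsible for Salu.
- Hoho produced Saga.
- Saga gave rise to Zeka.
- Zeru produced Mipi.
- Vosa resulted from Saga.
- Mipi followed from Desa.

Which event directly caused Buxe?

Hona

Upstream contributors include Dena, but only Hona feeds directly into Buxe.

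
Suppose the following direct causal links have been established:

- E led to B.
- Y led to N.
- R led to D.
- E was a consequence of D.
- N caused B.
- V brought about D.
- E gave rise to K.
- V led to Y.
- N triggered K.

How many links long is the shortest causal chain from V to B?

3

Shortest chain: V → Y → N → B.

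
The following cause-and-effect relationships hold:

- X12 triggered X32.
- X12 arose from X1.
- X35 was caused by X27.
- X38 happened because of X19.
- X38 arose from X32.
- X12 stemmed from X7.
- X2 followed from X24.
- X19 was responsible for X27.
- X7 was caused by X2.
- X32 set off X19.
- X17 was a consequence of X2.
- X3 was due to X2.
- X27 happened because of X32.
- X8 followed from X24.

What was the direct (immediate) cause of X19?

Upstream contributors include X24, X2, X7, X12, X1, but only X32 feeds directly into X19.

X32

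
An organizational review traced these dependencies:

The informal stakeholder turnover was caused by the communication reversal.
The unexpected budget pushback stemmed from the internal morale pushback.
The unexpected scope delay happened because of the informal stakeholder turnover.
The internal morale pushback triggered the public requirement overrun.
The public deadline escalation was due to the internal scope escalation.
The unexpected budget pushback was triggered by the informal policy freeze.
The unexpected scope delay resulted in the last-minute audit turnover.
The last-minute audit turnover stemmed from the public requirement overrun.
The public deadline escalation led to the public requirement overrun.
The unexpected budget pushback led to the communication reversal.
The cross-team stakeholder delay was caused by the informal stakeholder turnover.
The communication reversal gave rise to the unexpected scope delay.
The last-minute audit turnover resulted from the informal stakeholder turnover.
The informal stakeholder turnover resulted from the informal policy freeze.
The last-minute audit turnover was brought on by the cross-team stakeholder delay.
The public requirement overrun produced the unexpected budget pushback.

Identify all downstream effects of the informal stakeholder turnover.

Direct effects: the unexpected scope delay, the cross-team stakeholder delay, the last-minute audit turnover.
Not reachable from it: the internal scope escalation, the public deadline escalation, the internal morale pushback, the public requirement overrun, the informal policy freeze, the unexpected budget pushback, the communication reversal.

the cross-team stakeholder delay, the last-minute audit turnover, the unexpected scope delay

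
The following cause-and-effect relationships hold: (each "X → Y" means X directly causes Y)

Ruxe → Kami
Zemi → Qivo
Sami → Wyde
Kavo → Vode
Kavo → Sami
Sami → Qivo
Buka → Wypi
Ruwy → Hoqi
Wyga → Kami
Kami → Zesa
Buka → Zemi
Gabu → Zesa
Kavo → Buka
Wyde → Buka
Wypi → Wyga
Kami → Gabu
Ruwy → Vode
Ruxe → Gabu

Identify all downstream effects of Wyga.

Direct effects: Kami.
2 steps out: Gabu, Zesa.
Not reachable from it: Ruwy, Kavo, Sami, Hoqi, Wyde, Buka, Vode, Zemi, Wypi, Qivo, Ruxe.

Gabu, Kami, Zesa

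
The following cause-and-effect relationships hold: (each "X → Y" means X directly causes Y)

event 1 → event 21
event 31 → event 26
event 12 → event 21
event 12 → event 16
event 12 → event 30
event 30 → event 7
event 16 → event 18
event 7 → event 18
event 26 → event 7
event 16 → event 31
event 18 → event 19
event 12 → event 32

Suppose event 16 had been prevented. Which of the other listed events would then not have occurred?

Downstream of event 16: event 31, event 26, event 7, event 18, event 19.
Of those, still caused via another path: event 7, event 18, event 19.
The remainder have no surviving cause.

event 26, event 31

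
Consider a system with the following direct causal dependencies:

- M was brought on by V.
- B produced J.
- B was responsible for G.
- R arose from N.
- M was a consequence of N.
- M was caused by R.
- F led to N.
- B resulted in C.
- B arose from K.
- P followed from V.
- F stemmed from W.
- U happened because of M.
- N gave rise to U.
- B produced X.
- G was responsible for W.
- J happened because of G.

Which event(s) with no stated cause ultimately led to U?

K, V

Tracing upstream from U: U ← N ← F ← W ← G ← B ← K.
A separate upstream branch: U ← M ← V.
Each of those chain origins has no stated cause.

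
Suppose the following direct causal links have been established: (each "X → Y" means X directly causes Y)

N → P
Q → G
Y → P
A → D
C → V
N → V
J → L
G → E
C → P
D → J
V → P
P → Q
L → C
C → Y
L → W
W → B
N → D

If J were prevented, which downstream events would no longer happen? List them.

B, C, L, W, Y

Downstream of J: L, W, C, V, Y, B, P, Q, G, E.
Of those, still caused via another path: V, P, Q, G, E.
The remainder have no surviving cause.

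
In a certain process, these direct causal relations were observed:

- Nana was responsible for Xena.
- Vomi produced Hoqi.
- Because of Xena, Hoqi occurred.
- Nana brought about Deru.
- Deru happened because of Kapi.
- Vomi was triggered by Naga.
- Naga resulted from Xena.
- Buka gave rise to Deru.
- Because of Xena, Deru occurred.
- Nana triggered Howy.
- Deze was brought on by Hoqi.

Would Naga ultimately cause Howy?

Naga leads to Vomi, Hoqi, Deze; Howy is not among them.

No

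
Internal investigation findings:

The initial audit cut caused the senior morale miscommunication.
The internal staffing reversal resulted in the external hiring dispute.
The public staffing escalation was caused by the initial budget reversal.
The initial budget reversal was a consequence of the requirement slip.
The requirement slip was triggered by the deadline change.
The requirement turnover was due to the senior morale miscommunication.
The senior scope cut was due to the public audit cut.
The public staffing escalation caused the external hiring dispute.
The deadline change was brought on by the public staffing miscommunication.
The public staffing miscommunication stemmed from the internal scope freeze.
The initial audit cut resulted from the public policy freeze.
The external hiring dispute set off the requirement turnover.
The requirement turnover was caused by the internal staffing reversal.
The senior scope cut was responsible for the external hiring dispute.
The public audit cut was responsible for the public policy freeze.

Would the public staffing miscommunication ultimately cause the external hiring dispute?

Yes

There is a causal chain: the public staffing miscommunication → the deadline change → the requirement slip → the initial budget reversal → the public staffing escalation → the external hiring dispute.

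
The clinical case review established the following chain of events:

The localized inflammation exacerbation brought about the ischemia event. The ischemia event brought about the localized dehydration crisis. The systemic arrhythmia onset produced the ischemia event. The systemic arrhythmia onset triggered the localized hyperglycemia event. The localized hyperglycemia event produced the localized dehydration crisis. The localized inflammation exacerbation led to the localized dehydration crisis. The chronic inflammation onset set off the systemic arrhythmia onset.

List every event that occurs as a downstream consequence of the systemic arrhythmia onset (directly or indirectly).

the ischemia event, the localized dehydration crisis, the localized hyperglycemia event

Direct effects: the ischemia event, the localized hyperglycemia event.
2 steps out: the localized dehydration crisis.
Not reachable from it: the chronic inflammation onset, the localized inflammation exacerbation.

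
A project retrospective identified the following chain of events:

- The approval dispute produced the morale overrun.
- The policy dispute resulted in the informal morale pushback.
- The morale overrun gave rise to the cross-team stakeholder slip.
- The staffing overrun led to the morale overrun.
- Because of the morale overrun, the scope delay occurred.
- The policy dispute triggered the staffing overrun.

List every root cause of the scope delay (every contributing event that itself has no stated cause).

Tracing upstream from the scope delay: the scope delay ← the morale overrun ← the staffing overrun ← the policy dispute.
A separate upstream branch: the scope delay ← the morale overrun ← the approval dispute.
Each of those chain origins has no stated cause.

the approval dispute, the policy dispute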